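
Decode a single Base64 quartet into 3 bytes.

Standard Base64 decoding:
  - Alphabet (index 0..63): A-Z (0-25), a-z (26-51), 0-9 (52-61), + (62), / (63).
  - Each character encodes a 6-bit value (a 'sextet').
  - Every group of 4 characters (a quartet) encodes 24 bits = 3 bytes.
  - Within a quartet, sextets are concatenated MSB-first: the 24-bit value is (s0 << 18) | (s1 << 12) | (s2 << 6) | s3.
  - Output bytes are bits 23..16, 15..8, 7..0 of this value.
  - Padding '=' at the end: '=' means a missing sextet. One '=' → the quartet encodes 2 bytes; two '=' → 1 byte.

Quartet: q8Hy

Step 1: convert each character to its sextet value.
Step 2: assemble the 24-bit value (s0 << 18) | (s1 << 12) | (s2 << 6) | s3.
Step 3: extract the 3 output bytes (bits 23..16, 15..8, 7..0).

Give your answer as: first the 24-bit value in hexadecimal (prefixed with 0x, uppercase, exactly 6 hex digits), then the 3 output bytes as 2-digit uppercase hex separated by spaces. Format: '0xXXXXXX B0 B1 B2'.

Sextets: q=42, 8=60, H=7, y=50
24-bit: (42<<18) | (60<<12) | (7<<6) | 50
      = 0xA80000 | 0x03C000 | 0x0001C0 | 0x000032
      = 0xABC1F2
Bytes: (v>>16)&0xFF=AB, (v>>8)&0xFF=C1, v&0xFF=F2

Answer: 0xABC1F2 AB C1 F2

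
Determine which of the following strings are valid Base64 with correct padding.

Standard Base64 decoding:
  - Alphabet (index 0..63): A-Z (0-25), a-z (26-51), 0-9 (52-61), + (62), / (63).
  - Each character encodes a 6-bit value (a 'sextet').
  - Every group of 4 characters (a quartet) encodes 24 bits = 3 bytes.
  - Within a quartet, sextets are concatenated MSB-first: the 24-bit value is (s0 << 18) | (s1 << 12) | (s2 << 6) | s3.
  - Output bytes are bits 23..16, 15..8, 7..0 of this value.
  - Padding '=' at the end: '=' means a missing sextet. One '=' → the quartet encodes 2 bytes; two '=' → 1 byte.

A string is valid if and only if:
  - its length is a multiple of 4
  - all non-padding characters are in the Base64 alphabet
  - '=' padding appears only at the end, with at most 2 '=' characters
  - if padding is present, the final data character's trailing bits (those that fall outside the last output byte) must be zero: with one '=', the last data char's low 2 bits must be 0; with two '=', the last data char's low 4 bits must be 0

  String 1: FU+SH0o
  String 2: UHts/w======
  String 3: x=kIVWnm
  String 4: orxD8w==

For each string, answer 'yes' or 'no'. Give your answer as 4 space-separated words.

String 1: 'FU+SH0o' → invalid (len=7 not mult of 4)
String 2: 'UHts/w======' → invalid (6 pad chars (max 2))
String 3: 'x=kIVWnm' → invalid (bad char(s): ['=']; '=' in middle)
String 4: 'orxD8w==' → valid

Answer: no no no yes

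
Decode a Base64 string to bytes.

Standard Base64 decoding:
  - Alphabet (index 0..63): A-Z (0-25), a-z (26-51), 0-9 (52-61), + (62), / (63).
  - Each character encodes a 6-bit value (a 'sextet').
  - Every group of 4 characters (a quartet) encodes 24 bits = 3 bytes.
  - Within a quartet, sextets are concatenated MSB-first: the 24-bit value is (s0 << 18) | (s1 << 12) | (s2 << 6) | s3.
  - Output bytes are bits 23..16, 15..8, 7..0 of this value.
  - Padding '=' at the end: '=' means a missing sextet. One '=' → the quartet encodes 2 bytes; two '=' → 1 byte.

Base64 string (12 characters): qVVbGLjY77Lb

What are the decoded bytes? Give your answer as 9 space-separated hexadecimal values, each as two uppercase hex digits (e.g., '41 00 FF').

After char 0 ('q'=42): chars_in_quartet=1 acc=0x2A bytes_emitted=0
After char 1 ('V'=21): chars_in_quartet=2 acc=0xA95 bytes_emitted=0
After char 2 ('V'=21): chars_in_quartet=3 acc=0x2A555 bytes_emitted=0
After char 3 ('b'=27): chars_in_quartet=4 acc=0xA9555B -> emit A9 55 5B, reset; bytes_emitted=3
After char 4 ('G'=6): chars_in_quartet=1 acc=0x6 bytes_emitted=3
After char 5 ('L'=11): chars_in_quartet=2 acc=0x18B bytes_emitted=3
After char 6 ('j'=35): chars_in_quartet=3 acc=0x62E3 bytes_emitted=3
After char 7 ('Y'=24): chars_in_quartet=4 acc=0x18B8D8 -> emit 18 B8 D8, reset; bytes_emitted=6
After char 8 ('7'=59): chars_in_quartet=1 acc=0x3B bytes_emitted=6
After char 9 ('7'=59): chars_in_quartet=2 acc=0xEFB bytes_emitted=6
After char 10 ('L'=11): chars_in_quartet=3 acc=0x3BECB bytes_emitted=6
After char 11 ('b'=27): chars_in_quartet=4 acc=0xEFB2DB -> emit EF B2 DB, reset; bytes_emitted=9

Answer: A9 55 5B 18 B8 D8 EF B2 DB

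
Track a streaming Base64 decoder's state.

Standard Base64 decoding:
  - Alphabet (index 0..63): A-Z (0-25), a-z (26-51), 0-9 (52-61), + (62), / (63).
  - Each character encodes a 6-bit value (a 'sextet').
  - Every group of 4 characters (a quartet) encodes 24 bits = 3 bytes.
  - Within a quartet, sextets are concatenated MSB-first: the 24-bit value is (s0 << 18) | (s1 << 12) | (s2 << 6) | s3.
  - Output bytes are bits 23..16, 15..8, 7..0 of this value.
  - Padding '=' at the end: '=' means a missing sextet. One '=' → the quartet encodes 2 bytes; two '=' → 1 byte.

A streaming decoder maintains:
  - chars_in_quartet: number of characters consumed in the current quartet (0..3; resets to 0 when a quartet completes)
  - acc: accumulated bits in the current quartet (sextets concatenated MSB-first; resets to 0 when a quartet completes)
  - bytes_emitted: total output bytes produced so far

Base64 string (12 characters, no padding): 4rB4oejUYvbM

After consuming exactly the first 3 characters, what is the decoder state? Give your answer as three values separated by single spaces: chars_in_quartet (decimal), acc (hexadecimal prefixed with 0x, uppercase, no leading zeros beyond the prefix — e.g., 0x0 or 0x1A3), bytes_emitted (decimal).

Answer: 3 0x38AC1 0

Derivation:
After char 0 ('4'=56): chars_in_quartet=1 acc=0x38 bytes_emitted=0
After char 1 ('r'=43): chars_in_quartet=2 acc=0xE2B bytes_emitted=0
After char 2 ('B'=1): chars_in_quartet=3 acc=0x38AC1 bytes_emitted=0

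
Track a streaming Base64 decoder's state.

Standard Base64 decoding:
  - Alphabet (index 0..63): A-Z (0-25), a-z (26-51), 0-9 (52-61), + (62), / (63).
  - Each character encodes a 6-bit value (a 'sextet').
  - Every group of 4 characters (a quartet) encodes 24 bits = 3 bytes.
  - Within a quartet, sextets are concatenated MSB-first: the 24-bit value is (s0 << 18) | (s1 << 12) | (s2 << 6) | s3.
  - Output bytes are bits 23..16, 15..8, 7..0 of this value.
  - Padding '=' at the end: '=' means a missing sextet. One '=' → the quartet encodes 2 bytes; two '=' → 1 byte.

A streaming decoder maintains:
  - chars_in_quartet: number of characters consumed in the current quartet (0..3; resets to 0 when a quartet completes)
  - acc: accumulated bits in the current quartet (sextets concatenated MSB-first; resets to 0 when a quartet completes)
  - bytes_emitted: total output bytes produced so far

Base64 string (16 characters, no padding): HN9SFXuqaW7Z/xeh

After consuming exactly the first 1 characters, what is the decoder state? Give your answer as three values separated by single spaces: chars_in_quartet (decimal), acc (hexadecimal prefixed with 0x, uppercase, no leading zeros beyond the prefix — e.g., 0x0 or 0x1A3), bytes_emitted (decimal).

Answer: 1 0x7 0

Derivation:
After char 0 ('H'=7): chars_in_quartet=1 acc=0x7 bytes_emitted=0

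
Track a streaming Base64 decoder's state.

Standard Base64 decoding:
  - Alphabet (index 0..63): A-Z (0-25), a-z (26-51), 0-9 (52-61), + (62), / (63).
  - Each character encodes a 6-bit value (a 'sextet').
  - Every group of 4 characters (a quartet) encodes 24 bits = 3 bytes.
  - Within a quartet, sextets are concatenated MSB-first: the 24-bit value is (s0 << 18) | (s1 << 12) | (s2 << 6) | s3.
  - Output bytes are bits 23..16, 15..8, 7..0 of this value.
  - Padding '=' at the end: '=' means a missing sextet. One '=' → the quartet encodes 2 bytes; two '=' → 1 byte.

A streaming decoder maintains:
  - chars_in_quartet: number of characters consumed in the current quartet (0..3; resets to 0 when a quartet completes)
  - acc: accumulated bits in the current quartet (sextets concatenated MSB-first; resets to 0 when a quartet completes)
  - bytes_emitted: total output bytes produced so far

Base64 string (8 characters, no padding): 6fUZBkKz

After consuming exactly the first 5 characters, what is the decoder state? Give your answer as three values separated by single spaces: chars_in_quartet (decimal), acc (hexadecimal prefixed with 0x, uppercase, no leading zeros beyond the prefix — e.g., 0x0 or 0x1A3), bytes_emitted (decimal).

Answer: 1 0x1 3

Derivation:
After char 0 ('6'=58): chars_in_quartet=1 acc=0x3A bytes_emitted=0
After char 1 ('f'=31): chars_in_quartet=2 acc=0xE9F bytes_emitted=0
After char 2 ('U'=20): chars_in_quartet=3 acc=0x3A7D4 bytes_emitted=0
After char 3 ('Z'=25): chars_in_quartet=4 acc=0xE9F519 -> emit E9 F5 19, reset; bytes_emitted=3
After char 4 ('B'=1): chars_in_quartet=1 acc=0x1 bytes_emitted=3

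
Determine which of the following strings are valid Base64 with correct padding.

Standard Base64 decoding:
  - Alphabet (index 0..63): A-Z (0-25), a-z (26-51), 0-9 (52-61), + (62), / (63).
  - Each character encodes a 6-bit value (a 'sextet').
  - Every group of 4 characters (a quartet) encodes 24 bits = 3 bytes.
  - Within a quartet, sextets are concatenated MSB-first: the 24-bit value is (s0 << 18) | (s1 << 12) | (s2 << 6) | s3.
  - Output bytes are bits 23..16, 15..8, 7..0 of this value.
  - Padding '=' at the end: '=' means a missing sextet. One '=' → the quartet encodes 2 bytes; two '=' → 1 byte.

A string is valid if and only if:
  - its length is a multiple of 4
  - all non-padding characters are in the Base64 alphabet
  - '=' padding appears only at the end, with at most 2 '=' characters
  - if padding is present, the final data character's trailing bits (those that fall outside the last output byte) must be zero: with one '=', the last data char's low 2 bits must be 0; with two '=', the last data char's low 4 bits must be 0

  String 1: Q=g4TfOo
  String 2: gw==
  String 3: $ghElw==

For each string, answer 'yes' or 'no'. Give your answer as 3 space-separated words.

String 1: 'Q=g4TfOo' → invalid (bad char(s): ['=']; '=' in middle)
String 2: 'gw==' → valid
String 3: '$ghElw==' → invalid (bad char(s): ['$'])

Answer: no yes no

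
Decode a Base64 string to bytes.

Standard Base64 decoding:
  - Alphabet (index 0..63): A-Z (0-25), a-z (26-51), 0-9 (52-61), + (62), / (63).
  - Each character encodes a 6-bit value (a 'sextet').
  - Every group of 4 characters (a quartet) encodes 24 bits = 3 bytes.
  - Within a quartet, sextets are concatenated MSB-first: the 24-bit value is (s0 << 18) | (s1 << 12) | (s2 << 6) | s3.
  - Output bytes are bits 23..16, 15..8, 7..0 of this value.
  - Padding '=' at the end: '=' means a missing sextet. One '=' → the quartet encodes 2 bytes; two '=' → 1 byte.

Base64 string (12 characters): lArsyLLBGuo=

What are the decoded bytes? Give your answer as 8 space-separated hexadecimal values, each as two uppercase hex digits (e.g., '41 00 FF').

After char 0 ('l'=37): chars_in_quartet=1 acc=0x25 bytes_emitted=0
After char 1 ('A'=0): chars_in_quartet=2 acc=0x940 bytes_emitted=0
After char 2 ('r'=43): chars_in_quartet=3 acc=0x2502B bytes_emitted=0
After char 3 ('s'=44): chars_in_quartet=4 acc=0x940AEC -> emit 94 0A EC, reset; bytes_emitted=3
After char 4 ('y'=50): chars_in_quartet=1 acc=0x32 bytes_emitted=3
After char 5 ('L'=11): chars_in_quartet=2 acc=0xC8B bytes_emitted=3
After char 6 ('L'=11): chars_in_quartet=3 acc=0x322CB bytes_emitted=3
After char 7 ('B'=1): chars_in_quartet=4 acc=0xC8B2C1 -> emit C8 B2 C1, reset; bytes_emitted=6
After char 8 ('G'=6): chars_in_quartet=1 acc=0x6 bytes_emitted=6
After char 9 ('u'=46): chars_in_quartet=2 acc=0x1AE bytes_emitted=6
After char 10 ('o'=40): chars_in_quartet=3 acc=0x6BA8 bytes_emitted=6
Padding '=': partial quartet acc=0x6BA8 -> emit 1A EA; bytes_emitted=8

Answer: 94 0A EC C8 B2 C1 1A EA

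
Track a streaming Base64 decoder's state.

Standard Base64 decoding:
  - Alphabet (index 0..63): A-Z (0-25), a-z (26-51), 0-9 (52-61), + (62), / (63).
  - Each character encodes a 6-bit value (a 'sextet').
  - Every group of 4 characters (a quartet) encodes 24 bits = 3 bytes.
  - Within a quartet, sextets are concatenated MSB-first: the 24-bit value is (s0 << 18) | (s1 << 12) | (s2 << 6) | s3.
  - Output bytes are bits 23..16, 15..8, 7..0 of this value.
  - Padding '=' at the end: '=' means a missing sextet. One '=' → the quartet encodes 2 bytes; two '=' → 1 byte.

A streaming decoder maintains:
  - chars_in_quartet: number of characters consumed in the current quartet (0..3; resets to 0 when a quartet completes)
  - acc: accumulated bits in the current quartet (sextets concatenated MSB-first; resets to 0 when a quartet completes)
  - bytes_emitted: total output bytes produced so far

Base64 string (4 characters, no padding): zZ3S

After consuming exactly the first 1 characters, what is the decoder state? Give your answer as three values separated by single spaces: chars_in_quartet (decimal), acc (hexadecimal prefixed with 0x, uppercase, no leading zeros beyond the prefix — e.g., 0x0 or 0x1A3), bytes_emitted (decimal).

After char 0 ('z'=51): chars_in_quartet=1 acc=0x33 bytes_emitted=0

Answer: 1 0x33 0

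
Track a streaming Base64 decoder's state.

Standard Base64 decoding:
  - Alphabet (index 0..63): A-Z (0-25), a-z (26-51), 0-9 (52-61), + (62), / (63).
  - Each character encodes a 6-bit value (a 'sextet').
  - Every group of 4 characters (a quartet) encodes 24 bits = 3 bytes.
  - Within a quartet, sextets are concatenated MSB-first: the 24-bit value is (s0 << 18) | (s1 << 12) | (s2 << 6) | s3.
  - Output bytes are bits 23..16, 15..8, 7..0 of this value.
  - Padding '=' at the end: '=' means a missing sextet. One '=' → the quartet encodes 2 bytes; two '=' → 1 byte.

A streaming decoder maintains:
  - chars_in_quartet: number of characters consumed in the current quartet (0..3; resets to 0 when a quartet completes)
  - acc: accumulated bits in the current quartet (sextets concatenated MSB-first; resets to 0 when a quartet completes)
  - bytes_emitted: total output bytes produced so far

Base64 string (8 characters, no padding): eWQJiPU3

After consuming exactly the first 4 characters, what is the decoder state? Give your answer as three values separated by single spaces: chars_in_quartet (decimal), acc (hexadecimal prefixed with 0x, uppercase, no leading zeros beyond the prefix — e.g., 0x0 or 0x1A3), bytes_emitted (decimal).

After char 0 ('e'=30): chars_in_quartet=1 acc=0x1E bytes_emitted=0
After char 1 ('W'=22): chars_in_quartet=2 acc=0x796 bytes_emitted=0
After char 2 ('Q'=16): chars_in_quartet=3 acc=0x1E590 bytes_emitted=0
After char 3 ('J'=9): chars_in_quartet=4 acc=0x796409 -> emit 79 64 09, reset; bytes_emitted=3

Answer: 0 0x0 3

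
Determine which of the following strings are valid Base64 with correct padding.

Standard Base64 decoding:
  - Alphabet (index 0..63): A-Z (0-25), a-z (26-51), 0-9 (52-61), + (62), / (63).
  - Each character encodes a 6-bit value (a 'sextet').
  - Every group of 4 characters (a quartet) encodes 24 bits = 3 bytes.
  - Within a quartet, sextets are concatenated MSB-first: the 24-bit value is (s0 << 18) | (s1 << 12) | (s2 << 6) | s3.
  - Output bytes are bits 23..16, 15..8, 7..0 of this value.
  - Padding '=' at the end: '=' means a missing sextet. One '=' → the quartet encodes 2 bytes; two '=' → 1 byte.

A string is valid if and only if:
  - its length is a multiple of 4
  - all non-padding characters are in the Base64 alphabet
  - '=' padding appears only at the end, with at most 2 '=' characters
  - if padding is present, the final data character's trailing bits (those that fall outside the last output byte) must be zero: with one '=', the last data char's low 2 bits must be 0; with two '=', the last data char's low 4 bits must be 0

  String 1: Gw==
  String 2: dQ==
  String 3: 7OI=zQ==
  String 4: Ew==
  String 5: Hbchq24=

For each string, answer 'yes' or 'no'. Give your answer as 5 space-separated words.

Answer: yes yes no yes yes

Derivation:
String 1: 'Gw==' → valid
String 2: 'dQ==' → valid
String 3: '7OI=zQ==' → invalid (bad char(s): ['=']; '=' in middle)
String 4: 'Ew==' → valid
String 5: 'Hbchq24=' → valid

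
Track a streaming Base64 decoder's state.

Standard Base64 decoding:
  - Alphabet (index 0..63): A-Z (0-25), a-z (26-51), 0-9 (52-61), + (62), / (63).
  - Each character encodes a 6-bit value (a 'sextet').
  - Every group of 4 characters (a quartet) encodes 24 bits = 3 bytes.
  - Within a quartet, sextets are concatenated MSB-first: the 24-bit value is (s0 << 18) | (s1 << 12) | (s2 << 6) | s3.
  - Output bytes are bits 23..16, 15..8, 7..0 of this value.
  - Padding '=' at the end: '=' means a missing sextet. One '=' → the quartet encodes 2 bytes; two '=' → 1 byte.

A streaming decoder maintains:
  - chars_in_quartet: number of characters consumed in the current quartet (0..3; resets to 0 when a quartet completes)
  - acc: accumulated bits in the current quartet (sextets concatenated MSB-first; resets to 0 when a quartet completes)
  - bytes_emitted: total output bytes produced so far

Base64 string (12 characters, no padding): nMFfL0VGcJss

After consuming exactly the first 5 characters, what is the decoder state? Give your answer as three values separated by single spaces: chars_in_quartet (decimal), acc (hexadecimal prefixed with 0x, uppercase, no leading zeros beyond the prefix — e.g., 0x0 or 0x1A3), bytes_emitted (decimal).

After char 0 ('n'=39): chars_in_quartet=1 acc=0x27 bytes_emitted=0
After char 1 ('M'=12): chars_in_quartet=2 acc=0x9CC bytes_emitted=0
After char 2 ('F'=5): chars_in_quartet=3 acc=0x27305 bytes_emitted=0
After char 3 ('f'=31): chars_in_quartet=4 acc=0x9CC15F -> emit 9C C1 5F, reset; bytes_emitted=3
After char 4 ('L'=11): chars_in_quartet=1 acc=0xB bytes_emitted=3

Answer: 1 0xB 3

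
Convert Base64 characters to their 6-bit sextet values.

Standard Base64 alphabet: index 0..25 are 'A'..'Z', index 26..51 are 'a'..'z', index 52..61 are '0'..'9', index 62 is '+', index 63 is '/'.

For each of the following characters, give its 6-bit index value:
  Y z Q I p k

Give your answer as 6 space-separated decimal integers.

'Y': A..Z range, ord('Y') − ord('A') = 24
'z': a..z range, 26 + ord('z') − ord('a') = 51
'Q': A..Z range, ord('Q') − ord('A') = 16
'I': A..Z range, ord('I') − ord('A') = 8
'p': a..z range, 26 + ord('p') − ord('a') = 41
'k': a..z range, 26 + ord('k') − ord('a') = 36

Answer: 24 51 16 8 41 36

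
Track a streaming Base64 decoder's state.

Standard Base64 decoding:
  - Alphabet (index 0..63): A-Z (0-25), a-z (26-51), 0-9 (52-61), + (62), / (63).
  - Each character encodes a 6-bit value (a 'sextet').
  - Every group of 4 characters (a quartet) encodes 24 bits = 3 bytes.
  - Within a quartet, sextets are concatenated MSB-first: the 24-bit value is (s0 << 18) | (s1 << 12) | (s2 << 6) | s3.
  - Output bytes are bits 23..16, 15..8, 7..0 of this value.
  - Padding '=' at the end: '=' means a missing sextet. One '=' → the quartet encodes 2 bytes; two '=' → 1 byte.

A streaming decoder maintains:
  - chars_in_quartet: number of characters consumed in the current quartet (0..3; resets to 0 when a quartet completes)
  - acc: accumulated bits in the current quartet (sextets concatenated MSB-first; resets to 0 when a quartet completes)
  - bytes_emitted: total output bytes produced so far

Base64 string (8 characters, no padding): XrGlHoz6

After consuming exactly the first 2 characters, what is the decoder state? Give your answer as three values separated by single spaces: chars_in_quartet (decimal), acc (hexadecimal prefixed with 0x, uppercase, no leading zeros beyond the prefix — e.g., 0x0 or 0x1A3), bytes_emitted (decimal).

Answer: 2 0x5EB 0

Derivation:
After char 0 ('X'=23): chars_in_quartet=1 acc=0x17 bytes_emitted=0
After char 1 ('r'=43): chars_in_quartet=2 acc=0x5EB bytes_emitted=0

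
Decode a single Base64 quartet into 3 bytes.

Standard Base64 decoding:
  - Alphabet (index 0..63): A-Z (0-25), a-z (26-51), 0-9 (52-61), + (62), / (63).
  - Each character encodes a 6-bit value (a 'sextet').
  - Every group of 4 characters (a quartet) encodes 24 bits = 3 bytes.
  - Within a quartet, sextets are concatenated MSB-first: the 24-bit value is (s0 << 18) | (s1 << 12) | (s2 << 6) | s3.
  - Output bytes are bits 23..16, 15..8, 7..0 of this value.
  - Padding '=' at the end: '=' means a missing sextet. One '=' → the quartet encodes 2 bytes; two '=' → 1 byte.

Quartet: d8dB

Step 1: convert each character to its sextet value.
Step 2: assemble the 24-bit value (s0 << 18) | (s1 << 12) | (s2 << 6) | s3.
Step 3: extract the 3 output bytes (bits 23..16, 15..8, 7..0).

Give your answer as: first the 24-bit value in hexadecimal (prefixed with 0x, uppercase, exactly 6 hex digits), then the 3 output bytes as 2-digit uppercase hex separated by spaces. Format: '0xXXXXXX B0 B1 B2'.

Answer: 0x77C741 77 C7 41

Derivation:
Sextets: d=29, 8=60, d=29, B=1
24-bit: (29<<18) | (60<<12) | (29<<6) | 1
      = 0x740000 | 0x03C000 | 0x000740 | 0x000001
      = 0x77C741
Bytes: (v>>16)&0xFF=77, (v>>8)&0xFF=C7, v&0xFF=41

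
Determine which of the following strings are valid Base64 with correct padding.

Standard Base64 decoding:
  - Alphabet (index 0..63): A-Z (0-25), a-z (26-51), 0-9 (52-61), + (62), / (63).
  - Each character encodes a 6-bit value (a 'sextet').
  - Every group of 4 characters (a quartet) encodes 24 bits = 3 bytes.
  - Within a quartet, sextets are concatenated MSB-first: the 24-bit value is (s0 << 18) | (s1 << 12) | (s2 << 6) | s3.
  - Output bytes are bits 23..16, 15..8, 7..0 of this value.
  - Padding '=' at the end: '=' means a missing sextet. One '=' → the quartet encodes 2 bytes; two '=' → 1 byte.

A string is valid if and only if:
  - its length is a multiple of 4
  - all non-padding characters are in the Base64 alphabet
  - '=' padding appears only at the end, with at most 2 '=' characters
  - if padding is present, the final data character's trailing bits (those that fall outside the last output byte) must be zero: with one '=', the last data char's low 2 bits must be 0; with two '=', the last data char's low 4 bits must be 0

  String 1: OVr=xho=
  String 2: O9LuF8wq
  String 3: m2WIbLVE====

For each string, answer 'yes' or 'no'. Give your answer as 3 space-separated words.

String 1: 'OVr=xho=' → invalid (bad char(s): ['=']; '=' in middle)
String 2: 'O9LuF8wq' → valid
String 3: 'm2WIbLVE====' → invalid (4 pad chars (max 2))

Answer: no yes no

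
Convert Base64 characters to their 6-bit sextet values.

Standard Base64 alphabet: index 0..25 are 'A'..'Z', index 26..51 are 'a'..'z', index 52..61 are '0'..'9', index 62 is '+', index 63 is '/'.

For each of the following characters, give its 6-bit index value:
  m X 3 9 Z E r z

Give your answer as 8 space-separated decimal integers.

'm': a..z range, 26 + ord('m') − ord('a') = 38
'X': A..Z range, ord('X') − ord('A') = 23
'3': 0..9 range, 52 + ord('3') − ord('0') = 55
'9': 0..9 range, 52 + ord('9') − ord('0') = 61
'Z': A..Z range, ord('Z') − ord('A') = 25
'E': A..Z range, ord('E') − ord('A') = 4
'r': a..z range, 26 + ord('r') − ord('a') = 43
'z': a..z range, 26 + ord('z') − ord('a') = 51

Answer: 38 23 55 61 25 4 43 51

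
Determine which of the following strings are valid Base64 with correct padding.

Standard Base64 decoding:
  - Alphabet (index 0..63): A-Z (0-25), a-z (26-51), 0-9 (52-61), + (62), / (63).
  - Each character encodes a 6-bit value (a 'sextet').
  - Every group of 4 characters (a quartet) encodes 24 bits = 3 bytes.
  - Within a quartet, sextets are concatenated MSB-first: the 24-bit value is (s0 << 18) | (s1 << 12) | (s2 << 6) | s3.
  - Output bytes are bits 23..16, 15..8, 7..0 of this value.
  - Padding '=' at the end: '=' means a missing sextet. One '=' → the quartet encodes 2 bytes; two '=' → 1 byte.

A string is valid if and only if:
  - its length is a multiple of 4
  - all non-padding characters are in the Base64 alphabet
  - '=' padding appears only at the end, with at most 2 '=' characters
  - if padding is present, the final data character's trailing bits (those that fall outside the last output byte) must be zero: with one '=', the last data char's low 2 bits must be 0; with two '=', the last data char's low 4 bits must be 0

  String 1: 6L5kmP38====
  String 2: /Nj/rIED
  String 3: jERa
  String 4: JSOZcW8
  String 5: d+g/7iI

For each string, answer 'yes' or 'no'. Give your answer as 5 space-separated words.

Answer: no yes yes no no

Derivation:
String 1: '6L5kmP38====' → invalid (4 pad chars (max 2))
String 2: '/Nj/rIED' → valid
String 3: 'jERa' → valid
String 4: 'JSOZcW8' → invalid (len=7 not mult of 4)
String 5: 'd+g/7iI' → invalid (len=7 not mult of 4)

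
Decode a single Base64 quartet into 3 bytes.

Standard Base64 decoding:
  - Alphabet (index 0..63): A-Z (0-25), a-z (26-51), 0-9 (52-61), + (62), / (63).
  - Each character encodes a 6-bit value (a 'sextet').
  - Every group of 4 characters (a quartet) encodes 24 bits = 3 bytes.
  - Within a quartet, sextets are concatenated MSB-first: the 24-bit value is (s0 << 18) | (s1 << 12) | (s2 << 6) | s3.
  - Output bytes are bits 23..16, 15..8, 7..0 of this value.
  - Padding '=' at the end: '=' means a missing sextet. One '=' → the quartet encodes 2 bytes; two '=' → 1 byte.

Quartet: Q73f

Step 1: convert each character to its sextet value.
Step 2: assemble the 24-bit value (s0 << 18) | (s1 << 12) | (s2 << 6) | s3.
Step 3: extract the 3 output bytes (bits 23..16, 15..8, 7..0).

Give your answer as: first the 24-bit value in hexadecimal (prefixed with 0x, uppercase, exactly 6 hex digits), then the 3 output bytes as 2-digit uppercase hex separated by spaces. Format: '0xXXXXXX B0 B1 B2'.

Sextets: Q=16, 7=59, 3=55, f=31
24-bit: (16<<18) | (59<<12) | (55<<6) | 31
      = 0x400000 | 0x03B000 | 0x000DC0 | 0x00001F
      = 0x43BDDF
Bytes: (v>>16)&0xFF=43, (v>>8)&0xFF=BD, v&0xFF=DF

Answer: 0x43BDDF 43 BD DF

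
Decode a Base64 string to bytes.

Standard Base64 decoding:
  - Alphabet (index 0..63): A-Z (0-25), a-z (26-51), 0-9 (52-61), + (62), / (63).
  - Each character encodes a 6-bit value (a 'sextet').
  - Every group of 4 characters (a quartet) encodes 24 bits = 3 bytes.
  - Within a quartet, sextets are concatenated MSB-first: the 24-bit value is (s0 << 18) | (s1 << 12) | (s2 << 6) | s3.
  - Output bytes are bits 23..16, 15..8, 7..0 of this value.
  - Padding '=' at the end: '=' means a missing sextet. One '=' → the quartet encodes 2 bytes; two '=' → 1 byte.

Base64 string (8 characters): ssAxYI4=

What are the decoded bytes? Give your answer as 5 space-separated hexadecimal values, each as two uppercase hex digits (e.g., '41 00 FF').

Answer: B2 C0 31 60 8E

Derivation:
After char 0 ('s'=44): chars_in_quartet=1 acc=0x2C bytes_emitted=0
After char 1 ('s'=44): chars_in_quartet=2 acc=0xB2C bytes_emitted=0
After char 2 ('A'=0): chars_in_quartet=3 acc=0x2CB00 bytes_emitted=0
After char 3 ('x'=49): chars_in_quartet=4 acc=0xB2C031 -> emit B2 C0 31, reset; bytes_emitted=3
After char 4 ('Y'=24): chars_in_quartet=1 acc=0x18 bytes_emitted=3
After char 5 ('I'=8): chars_in_quartet=2 acc=0x608 bytes_emitted=3
After char 6 ('4'=56): chars_in_quartet=3 acc=0x18238 bytes_emitted=3
Padding '=': partial quartet acc=0x18238 -> emit 60 8E; bytes_emitted=5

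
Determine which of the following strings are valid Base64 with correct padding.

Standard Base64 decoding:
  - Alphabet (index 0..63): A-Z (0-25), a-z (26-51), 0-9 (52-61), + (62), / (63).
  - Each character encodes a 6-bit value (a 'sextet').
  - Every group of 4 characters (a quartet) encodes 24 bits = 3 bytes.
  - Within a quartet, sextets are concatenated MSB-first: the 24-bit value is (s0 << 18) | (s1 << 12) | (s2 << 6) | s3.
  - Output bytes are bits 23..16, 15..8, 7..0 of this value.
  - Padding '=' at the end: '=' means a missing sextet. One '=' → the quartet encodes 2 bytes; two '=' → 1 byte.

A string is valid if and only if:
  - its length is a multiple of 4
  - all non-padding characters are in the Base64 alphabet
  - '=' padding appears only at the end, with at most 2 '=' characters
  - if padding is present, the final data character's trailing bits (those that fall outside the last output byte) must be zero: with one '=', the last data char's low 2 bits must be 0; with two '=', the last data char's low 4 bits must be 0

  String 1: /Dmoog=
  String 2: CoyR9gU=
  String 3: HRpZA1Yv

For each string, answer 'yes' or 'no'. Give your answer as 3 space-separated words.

Answer: no yes yes

Derivation:
String 1: '/Dmoog=' → invalid (len=7 not mult of 4)
String 2: 'CoyR9gU=' → valid
String 3: 'HRpZA1Yv' → valid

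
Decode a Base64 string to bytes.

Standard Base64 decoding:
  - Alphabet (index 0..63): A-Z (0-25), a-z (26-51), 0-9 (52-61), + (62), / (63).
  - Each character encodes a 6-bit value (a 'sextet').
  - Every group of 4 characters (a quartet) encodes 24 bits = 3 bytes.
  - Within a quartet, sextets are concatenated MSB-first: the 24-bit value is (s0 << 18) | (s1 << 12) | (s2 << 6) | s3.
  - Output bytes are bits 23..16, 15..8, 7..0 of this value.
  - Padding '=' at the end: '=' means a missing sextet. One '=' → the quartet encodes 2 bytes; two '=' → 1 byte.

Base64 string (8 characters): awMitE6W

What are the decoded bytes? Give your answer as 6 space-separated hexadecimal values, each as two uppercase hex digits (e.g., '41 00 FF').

Answer: 6B 03 22 B4 4E 96

Derivation:
After char 0 ('a'=26): chars_in_quartet=1 acc=0x1A bytes_emitted=0
After char 1 ('w'=48): chars_in_quartet=2 acc=0x6B0 bytes_emitted=0
After char 2 ('M'=12): chars_in_quartet=3 acc=0x1AC0C bytes_emitted=0
After char 3 ('i'=34): chars_in_quartet=4 acc=0x6B0322 -> emit 6B 03 22, reset; bytes_emitted=3
After char 4 ('t'=45): chars_in_quartet=1 acc=0x2D bytes_emitted=3
After char 5 ('E'=4): chars_in_quartet=2 acc=0xB44 bytes_emitted=3
After char 6 ('6'=58): chars_in_quartet=3 acc=0x2D13A bytes_emitted=3
After char 7 ('W'=22): chars_in_quartet=4 acc=0xB44E96 -> emit B4 4E 96, reset; bytes_emitted=6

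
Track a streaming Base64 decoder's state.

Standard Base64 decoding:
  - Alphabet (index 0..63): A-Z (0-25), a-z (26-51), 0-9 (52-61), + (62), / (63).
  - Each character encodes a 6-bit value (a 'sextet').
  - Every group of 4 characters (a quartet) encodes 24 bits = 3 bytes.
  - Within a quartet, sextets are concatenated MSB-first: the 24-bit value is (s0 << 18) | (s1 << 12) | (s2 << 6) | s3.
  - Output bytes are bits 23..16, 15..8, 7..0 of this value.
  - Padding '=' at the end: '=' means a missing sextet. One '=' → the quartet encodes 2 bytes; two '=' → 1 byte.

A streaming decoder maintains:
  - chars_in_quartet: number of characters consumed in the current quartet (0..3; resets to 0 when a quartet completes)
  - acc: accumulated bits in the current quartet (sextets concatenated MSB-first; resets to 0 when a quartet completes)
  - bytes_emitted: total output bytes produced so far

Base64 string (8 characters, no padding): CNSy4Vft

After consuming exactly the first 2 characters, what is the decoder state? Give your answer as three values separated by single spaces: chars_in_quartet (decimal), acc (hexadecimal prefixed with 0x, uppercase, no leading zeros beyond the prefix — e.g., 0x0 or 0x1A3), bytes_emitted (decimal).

After char 0 ('C'=2): chars_in_quartet=1 acc=0x2 bytes_emitted=0
After char 1 ('N'=13): chars_in_quartet=2 acc=0x8D bytes_emitted=0

Answer: 2 0x8D 0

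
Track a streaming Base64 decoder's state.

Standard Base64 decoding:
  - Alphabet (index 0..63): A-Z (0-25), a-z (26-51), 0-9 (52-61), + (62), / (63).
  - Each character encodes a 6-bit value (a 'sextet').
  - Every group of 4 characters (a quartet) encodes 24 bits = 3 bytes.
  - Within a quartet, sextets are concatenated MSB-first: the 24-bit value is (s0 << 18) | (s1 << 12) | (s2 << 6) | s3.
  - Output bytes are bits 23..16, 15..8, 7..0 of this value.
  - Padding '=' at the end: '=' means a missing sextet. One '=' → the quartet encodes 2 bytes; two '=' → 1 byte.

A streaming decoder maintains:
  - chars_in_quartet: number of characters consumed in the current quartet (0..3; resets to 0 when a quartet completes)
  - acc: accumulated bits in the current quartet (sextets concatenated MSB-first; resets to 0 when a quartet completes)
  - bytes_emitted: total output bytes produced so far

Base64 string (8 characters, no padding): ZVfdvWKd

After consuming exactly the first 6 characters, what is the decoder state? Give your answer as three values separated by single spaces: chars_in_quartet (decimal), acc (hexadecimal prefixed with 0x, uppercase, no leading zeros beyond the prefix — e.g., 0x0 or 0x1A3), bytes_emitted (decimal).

After char 0 ('Z'=25): chars_in_quartet=1 acc=0x19 bytes_emitted=0
After char 1 ('V'=21): chars_in_quartet=2 acc=0x655 bytes_emitted=0
After char 2 ('f'=31): chars_in_quartet=3 acc=0x1955F bytes_emitted=0
After char 3 ('d'=29): chars_in_quartet=4 acc=0x6557DD -> emit 65 57 DD, reset; bytes_emitted=3
After char 4 ('v'=47): chars_in_quartet=1 acc=0x2F bytes_emitted=3
After char 5 ('W'=22): chars_in_quartet=2 acc=0xBD6 bytes_emitted=3

Answer: 2 0xBD6 3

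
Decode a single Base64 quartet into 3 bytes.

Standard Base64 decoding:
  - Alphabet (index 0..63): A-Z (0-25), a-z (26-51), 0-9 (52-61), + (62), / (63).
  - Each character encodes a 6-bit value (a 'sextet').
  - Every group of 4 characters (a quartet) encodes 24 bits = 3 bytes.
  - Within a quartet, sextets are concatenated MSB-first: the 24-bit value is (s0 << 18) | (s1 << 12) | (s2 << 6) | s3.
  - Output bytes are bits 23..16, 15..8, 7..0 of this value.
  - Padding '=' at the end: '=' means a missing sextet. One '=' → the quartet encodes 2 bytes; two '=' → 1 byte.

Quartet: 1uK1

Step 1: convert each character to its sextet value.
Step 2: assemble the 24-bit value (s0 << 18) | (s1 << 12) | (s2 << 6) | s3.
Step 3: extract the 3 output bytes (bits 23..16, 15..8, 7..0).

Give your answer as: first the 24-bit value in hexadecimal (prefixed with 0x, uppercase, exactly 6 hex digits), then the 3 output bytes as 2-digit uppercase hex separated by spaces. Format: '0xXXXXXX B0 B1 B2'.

Answer: 0xD6E2B5 D6 E2 B5

Derivation:
Sextets: 1=53, u=46, K=10, 1=53
24-bit: (53<<18) | (46<<12) | (10<<6) | 53
      = 0xD40000 | 0x02E000 | 0x000280 | 0x000035
      = 0xD6E2B5
Bytes: (v>>16)&0xFF=D6, (v>>8)&0xFF=E2, v&0xFF=B5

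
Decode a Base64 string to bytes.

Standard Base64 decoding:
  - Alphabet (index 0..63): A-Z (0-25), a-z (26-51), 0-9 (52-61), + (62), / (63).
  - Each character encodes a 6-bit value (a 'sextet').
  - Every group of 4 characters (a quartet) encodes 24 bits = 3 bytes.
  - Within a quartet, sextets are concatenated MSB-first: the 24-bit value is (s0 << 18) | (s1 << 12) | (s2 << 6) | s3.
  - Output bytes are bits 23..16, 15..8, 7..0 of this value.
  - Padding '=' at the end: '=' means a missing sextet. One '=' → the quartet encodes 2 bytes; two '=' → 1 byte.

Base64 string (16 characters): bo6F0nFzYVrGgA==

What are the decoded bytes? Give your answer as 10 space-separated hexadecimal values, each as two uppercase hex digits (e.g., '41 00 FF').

Answer: 6E 8E 85 D2 71 73 61 5A C6 80

Derivation:
After char 0 ('b'=27): chars_in_quartet=1 acc=0x1B bytes_emitted=0
After char 1 ('o'=40): chars_in_quartet=2 acc=0x6E8 bytes_emitted=0
After char 2 ('6'=58): chars_in_quartet=3 acc=0x1BA3A bytes_emitted=0
After char 3 ('F'=5): chars_in_quartet=4 acc=0x6E8E85 -> emit 6E 8E 85, reset; bytes_emitted=3
After char 4 ('0'=52): chars_in_quartet=1 acc=0x34 bytes_emitted=3
After char 5 ('n'=39): chars_in_quartet=2 acc=0xD27 bytes_emitted=3
After char 6 ('F'=5): chars_in_quartet=3 acc=0x349C5 bytes_emitted=3
After char 7 ('z'=51): chars_in_quartet=4 acc=0xD27173 -> emit D2 71 73, reset; bytes_emitted=6
After char 8 ('Y'=24): chars_in_quartet=1 acc=0x18 bytes_emitted=6
After char 9 ('V'=21): chars_in_quartet=2 acc=0x615 bytes_emitted=6
After char 10 ('r'=43): chars_in_quartet=3 acc=0x1856B bytes_emitted=6
After char 11 ('G'=6): chars_in_quartet=4 acc=0x615AC6 -> emit 61 5A C6, reset; bytes_emitted=9
After char 12 ('g'=32): chars_in_quartet=1 acc=0x20 bytes_emitted=9
After char 13 ('A'=0): chars_in_quartet=2 acc=0x800 bytes_emitted=9
Padding '==': partial quartet acc=0x800 -> emit 80; bytes_emitted=10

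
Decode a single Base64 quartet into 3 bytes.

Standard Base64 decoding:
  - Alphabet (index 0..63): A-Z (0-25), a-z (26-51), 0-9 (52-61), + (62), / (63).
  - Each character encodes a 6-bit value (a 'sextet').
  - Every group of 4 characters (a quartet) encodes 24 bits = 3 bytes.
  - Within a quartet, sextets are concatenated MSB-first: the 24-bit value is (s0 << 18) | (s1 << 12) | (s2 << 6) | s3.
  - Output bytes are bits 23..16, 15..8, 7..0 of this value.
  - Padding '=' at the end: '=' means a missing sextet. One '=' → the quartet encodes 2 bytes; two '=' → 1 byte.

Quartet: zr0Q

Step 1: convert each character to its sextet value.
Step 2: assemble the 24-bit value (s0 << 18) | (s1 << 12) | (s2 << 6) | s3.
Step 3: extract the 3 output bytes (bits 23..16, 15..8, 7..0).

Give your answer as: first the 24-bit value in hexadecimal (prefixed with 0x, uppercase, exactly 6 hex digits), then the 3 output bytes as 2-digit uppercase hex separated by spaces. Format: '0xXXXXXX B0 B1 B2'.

Answer: 0xCEBD10 CE BD 10

Derivation:
Sextets: z=51, r=43, 0=52, Q=16
24-bit: (51<<18) | (43<<12) | (52<<6) | 16
      = 0xCC0000 | 0x02B000 | 0x000D00 | 0x000010
      = 0xCEBD10
Bytes: (v>>16)&0xFF=CE, (v>>8)&0xFF=BD, v&0xFF=10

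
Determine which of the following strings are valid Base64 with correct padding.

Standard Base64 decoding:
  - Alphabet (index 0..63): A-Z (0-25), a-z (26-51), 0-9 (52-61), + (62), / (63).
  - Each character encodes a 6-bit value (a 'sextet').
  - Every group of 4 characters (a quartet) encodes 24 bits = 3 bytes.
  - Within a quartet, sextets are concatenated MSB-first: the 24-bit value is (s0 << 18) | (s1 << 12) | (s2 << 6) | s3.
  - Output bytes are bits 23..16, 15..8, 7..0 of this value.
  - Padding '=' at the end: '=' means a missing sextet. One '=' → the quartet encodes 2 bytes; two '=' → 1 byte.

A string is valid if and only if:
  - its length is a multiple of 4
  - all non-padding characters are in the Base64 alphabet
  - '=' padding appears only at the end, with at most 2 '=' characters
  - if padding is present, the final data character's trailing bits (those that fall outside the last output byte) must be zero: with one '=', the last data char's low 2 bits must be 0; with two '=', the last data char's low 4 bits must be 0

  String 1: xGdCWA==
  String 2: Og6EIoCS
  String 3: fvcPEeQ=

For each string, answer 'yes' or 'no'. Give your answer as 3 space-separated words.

Answer: yes yes yes

Derivation:
String 1: 'xGdCWA==' → valid
String 2: 'Og6EIoCS' → valid
String 3: 'fvcPEeQ=' → valid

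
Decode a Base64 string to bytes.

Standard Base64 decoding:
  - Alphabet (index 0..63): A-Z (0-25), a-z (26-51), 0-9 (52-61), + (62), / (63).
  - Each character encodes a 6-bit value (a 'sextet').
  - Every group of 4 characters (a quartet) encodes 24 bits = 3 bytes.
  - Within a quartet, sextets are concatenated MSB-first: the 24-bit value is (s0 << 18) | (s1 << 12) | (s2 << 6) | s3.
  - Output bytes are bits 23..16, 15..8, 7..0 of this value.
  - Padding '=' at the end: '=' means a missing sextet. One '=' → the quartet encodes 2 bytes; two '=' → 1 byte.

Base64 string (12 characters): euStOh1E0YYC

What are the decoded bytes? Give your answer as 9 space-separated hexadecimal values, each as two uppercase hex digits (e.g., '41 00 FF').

After char 0 ('e'=30): chars_in_quartet=1 acc=0x1E bytes_emitted=0
After char 1 ('u'=46): chars_in_quartet=2 acc=0x7AE bytes_emitted=0
After char 2 ('S'=18): chars_in_quartet=3 acc=0x1EB92 bytes_emitted=0
After char 3 ('t'=45): chars_in_quartet=4 acc=0x7AE4AD -> emit 7A E4 AD, reset; bytes_emitted=3
After char 4 ('O'=14): chars_in_quartet=1 acc=0xE bytes_emitted=3
After char 5 ('h'=33): chars_in_quartet=2 acc=0x3A1 bytes_emitted=3
After char 6 ('1'=53): chars_in_quartet=3 acc=0xE875 bytes_emitted=3
After char 7 ('E'=4): chars_in_quartet=4 acc=0x3A1D44 -> emit 3A 1D 44, reset; bytes_emitted=6
After char 8 ('0'=52): chars_in_quartet=1 acc=0x34 bytes_emitted=6
After char 9 ('Y'=24): chars_in_quartet=2 acc=0xD18 bytes_emitted=6
After char 10 ('Y'=24): chars_in_quartet=3 acc=0x34618 bytes_emitted=6
After char 11 ('C'=2): chars_in_quartet=4 acc=0xD18602 -> emit D1 86 02, reset; bytes_emitted=9

Answer: 7A E4 AD 3A 1D 44 D1 86 02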